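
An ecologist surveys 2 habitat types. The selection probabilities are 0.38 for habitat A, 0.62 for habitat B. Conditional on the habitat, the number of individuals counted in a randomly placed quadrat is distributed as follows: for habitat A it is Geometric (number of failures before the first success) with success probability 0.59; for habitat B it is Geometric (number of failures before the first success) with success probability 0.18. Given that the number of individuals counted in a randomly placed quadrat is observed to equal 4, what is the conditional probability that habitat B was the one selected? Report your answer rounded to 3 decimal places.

0.888

Likelihoods P(X=4 | ·): A: 0.016672; B: 0.0813819.
Posterior ∝ prior × likelihood. Numerator for B: 0.62·0.0813819 = 0.0504568.
Normalizing constant: 0.38·0.016672 + 0.62·0.0813819 = 0.0567921.
P(B | observation) = 0.0504568 / 0.0567921 = 0.888447.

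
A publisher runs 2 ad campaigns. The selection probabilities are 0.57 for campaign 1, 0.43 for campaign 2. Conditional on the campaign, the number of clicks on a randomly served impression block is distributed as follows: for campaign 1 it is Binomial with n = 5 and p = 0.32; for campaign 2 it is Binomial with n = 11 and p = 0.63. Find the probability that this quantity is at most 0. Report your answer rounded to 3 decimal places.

0.083

Conditional on each campaign, P(X ≤ 0): 1: 0.145393; 2: 1.77918e-05.
By total probability, P(X ≤ 0) = 0.57·0.145393 + 0.43·1.77918e-05 = 0.0828819.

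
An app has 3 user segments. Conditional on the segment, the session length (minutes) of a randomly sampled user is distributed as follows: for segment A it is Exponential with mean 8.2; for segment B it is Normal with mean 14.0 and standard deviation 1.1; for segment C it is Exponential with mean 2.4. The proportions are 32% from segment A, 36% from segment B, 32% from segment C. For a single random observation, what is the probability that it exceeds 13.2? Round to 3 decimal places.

0.341

Conditional on each segment, P(X > 13.2): A: 0.199936; B: 0.766471; C: 0.00408677.
By total probability, P(X > 13.2) = 0.32·0.199936 + 0.36·0.766471 + 0.32·0.00408677 = 0.341217.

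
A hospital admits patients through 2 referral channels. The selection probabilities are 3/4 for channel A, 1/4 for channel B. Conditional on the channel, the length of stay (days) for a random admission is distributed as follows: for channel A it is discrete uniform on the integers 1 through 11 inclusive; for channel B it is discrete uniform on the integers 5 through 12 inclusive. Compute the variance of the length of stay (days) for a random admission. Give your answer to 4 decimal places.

Per component, A: μ=6, E[X²]=46; B: μ=8.5, E[X²]=77.5.
E[X] = 0.75·6 + 0.25·8.5 = 6.625.
E[X²] = 0.75·46 + 0.25·77.5 = 53.875.
Var(X) = E[X²] − (E[X])² = 53.875 − 43.8906 = 9.98438.

9.9844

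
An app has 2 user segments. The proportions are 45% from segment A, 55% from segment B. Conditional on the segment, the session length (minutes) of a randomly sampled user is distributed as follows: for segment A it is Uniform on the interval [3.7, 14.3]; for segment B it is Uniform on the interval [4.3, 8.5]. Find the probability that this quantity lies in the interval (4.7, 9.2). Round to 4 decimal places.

Conditional on each segment, P(4.7 < X < 9.2): A: 0.424528; B: 0.904762.
By total probability, P(4.7 < X < 9.2) = 0.45·0.424528 + 0.55·0.904762 = 0.688657.

0.6887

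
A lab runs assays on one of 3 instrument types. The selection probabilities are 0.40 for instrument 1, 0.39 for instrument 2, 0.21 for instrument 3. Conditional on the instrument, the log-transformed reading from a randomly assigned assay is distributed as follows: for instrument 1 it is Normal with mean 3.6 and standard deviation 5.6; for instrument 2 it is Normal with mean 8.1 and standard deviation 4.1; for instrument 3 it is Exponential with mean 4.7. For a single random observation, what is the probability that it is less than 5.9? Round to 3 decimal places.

Conditional on each instrument, P(X < 5.9): 1: 0.659359; 2: 0.295777; 3: 0.715015.
By total probability, P(X < 5.9) = 0.4·0.659359 + 0.39·0.295777 + 0.21·0.715015 = 0.52925.

0.529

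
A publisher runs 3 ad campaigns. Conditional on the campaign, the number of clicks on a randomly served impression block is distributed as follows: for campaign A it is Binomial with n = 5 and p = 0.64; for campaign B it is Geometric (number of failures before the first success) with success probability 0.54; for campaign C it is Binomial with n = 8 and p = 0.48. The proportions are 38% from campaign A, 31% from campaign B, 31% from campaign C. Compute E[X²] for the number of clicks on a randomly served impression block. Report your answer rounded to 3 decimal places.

10.233

For each component E[X²] = Var + (mean)², giving A: 11.392; B: 2.30316; C: 16.7424.
Overall E[X²] = 0.38·11.392 + 0.31·2.30316 + 0.31·16.7424 = 10.2331.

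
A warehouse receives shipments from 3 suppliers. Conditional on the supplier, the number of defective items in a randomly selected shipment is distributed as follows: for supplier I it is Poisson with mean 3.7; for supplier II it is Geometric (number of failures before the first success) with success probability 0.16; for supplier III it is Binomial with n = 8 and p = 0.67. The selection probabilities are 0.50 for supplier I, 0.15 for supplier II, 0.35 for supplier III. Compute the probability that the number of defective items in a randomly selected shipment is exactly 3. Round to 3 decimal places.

0.142

Conditional on each supplier, P(X = 3): I: 0.20872; II: 0.0948326; III: 0.0659147.
By total probability, P(X = 3) = 0.5·0.20872 + 0.15·0.0948326 + 0.35·0.0659147 = 0.141655.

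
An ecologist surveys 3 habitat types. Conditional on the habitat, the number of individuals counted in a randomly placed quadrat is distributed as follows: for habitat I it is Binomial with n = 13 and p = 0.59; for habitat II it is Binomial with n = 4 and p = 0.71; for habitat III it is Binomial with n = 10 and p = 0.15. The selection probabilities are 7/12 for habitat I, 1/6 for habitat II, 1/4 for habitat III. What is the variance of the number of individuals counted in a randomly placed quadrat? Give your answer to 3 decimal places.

Per component, I: μ=7.67, E[X²]=61.9736; II: μ=2.84, E[X²]=8.8892; III: μ=1.5, E[X²]=3.525.
E[X] = 0.583333·7.67 + 0.166667·2.84 + 0.25·1.5 = 5.3225.
E[X²] = 0.583333·61.9736 + 0.166667·8.8892 + 0.25·3.525 = 38.514.
Var(X) = E[X²] − (E[X])² = 38.514 − 28.329 = 10.185.

10.185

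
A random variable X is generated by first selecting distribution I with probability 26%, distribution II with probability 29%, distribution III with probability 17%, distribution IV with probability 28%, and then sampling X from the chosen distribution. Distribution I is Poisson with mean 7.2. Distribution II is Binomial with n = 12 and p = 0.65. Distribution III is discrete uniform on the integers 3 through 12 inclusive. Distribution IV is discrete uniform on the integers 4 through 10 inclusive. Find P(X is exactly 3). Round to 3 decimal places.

0.030

Conditional on each component, P(X = 3): I: 0.0464436; II: 0.00476184; III: 0.1; IV: 0.
By total probability, P(X = 3) = 0.26·0.0464436 + 0.29·0.00476184 + 0.17·0.1 + 0.28·0 = 0.0304563.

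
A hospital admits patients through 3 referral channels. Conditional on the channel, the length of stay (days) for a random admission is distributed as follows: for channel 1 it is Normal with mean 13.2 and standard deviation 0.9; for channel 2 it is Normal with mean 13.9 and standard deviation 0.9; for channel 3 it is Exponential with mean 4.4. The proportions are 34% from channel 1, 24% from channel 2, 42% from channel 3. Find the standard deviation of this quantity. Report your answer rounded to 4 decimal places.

5.3662

Per component, 1: μ=13.2, E[X²]=175.05; 2: μ=13.9, E[X²]=194.02; 3: μ=4.4, E[X²]=38.72.
E[X] = 0.34·13.2 + 0.24·13.9 + 0.42·4.4 = 9.672.
E[X²] = 0.34·175.05 + 0.24·194.02 + 0.42·38.72 = 122.344.
Var(X) = E[X²] − (E[X])² = 122.344 − 93.5476 = 28.7966.
SD(X) = √28.7966 = 5.36625.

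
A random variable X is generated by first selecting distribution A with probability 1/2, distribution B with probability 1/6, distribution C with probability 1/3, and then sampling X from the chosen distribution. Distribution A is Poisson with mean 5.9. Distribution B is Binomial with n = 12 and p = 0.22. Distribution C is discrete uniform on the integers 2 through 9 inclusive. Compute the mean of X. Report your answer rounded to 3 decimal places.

5.223

Component means — A: 5.9; B: 2.64; C: 5.5.
E[X] = 0.5·5.9 + 0.166667·2.64 + 0.333333·5.5 = 5.22333.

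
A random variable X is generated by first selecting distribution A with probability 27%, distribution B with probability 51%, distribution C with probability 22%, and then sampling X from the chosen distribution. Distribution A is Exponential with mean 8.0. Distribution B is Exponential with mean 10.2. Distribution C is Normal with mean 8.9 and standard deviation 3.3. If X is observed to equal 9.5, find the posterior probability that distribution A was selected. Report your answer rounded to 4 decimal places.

Likelihoods f(9.5 | ·): A: 0.0381228; B: 0.0386287; C: 0.11891.
Posterior ∝ prior × likelihood. Numerator for A: 0.27·0.0381228 = 0.0102932.
Normalizing constant: 0.27·0.0381228 + 0.51·0.0386287 + 0.22·0.11891 = 0.056154.
P(A | observation) = 0.0102932 / 0.056154 = 0.183303.

0.1833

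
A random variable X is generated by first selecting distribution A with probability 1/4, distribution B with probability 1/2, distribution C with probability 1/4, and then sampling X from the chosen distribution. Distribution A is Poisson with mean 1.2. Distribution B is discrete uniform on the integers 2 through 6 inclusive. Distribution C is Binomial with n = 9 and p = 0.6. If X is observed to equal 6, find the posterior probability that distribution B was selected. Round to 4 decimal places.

0.6134

Likelihoods P(X=6 | ·): A: 0.00124911; B: 0.2; C: 0.250823.
Posterior ∝ prior × likelihood. Numerator for B: 0.5·0.2 = 0.1.
Normalizing constant: 0.25·0.00124911 + 0.5·0.2 + 0.25·0.250823 = 0.163018.
P(B | observation) = 0.1 / 0.163018 = 0.613429.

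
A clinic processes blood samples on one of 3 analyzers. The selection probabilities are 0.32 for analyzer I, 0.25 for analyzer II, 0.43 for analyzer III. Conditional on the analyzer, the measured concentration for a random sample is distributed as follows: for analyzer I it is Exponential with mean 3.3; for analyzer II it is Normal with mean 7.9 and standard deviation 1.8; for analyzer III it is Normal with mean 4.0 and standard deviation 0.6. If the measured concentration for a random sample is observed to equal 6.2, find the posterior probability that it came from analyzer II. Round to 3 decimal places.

Likelihoods f(6.2 | ·): I: 0.0462955; II: 0.141889; III: 0.000800451.
Posterior ∝ prior × likelihood. Numerator for II: 0.25·0.141889 = 0.0354722.
Normalizing constant: 0.32·0.0462955 + 0.25·0.141889 + 0.43·0.000800451 = 0.0506309.
P(II | observation) = 0.0354722 / 0.0506309 = 0.700603.

0.701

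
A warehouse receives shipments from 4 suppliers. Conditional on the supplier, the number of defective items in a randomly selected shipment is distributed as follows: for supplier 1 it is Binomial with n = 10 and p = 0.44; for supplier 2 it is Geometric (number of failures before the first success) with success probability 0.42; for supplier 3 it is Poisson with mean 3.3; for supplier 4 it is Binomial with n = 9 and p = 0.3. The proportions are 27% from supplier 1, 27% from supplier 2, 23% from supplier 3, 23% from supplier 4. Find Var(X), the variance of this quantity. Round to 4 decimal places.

4.0216

Per component, 1: μ=4.4, E[X²]=21.824; 2: μ=1.38095, E[X²]=5.19501; 3: μ=3.3, E[X²]=14.19; 4: μ=2.7, E[X²]=9.18.
E[X] = 0.27·4.4 + 0.27·1.38095 + 0.23·3.3 + 0.23·2.7 = 2.94086.
E[X²] = 0.27·21.824 + 0.27·5.19501 + 0.23·14.19 + 0.23·9.18 = 12.6702.
Var(X) = E[X²] − (E[X])² = 12.6702 − 8.64864 = 4.02159.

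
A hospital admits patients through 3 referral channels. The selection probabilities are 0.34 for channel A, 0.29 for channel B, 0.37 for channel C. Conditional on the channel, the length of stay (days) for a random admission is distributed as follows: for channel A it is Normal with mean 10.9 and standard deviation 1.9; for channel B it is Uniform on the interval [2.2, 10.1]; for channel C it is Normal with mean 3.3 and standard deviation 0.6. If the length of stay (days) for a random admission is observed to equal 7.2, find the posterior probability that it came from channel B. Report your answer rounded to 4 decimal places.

Likelihoods f(7.2 | ·): A: 0.0315269; B: 0.126582; C: 4.44926e-10.
Posterior ∝ prior × likelihood. Numerator for B: 0.29·0.126582 = 0.0367089.
Normalizing constant: 0.34·0.0315269 + 0.29·0.126582 + 0.37·4.44926e-10 = 0.047428.
P(B | observation) = 0.0367089 / 0.047428 = 0.773991.

0.7740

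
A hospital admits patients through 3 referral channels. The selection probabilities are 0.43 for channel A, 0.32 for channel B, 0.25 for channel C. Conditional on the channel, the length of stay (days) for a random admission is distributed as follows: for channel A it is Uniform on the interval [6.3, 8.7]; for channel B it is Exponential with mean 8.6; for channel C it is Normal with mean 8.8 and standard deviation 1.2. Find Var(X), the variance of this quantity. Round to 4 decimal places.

Per component, A: μ=7.5, E[X²]=56.73; B: μ=8.6, E[X²]=147.92; C: μ=8.8, E[X²]=78.88.
E[X] = 0.43·7.5 + 0.32·8.6 + 0.25·8.8 = 8.177.
E[X²] = 0.43·56.73 + 0.32·147.92 + 0.25·78.88 = 91.4483.
Var(X) = E[X²] − (E[X])² = 91.4483 − 66.8633 = 24.585.

24.5850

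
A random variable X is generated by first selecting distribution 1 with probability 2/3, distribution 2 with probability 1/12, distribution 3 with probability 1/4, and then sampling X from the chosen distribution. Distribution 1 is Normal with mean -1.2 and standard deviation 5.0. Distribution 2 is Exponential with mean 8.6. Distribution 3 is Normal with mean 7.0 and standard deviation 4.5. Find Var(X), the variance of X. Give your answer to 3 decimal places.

Per component, 1: μ=-1.2, E[X²]=26.44; 2: μ=8.6, E[X²]=147.92; 3: μ=7, E[X²]=69.25.
E[X] = 0.666667·-1.2 + 0.0833333·8.6 + 0.25·7 = 1.66667.
E[X²] = 0.666667·26.44 + 0.0833333·147.92 + 0.25·69.25 = 47.2658.
Var(X) = E[X²] − (E[X])² = 47.2658 − 2.77778 = 44.4881.

44.488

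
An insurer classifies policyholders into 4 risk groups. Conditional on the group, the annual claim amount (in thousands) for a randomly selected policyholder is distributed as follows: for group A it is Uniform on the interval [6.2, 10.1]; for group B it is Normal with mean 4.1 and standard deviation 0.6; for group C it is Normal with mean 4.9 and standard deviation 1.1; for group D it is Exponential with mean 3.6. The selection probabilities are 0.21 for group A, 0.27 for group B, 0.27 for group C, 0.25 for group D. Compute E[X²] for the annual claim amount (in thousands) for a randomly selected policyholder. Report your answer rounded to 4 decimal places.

32.1402

For each component E[X²] = Var + (mean)², giving A: 67.69; B: 17.17; C: 25.22; D: 25.92.
Overall E[X²] = 0.21·67.69 + 0.27·17.17 + 0.27·25.22 + 0.25·25.92 = 32.1402.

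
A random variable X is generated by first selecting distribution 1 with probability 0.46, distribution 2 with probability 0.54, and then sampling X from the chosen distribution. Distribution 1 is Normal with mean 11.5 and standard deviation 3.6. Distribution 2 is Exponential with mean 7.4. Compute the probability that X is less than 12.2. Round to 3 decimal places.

0.702

Conditional on each component, P(X < 12.2): 1: 0.577086; 2: 0.80769.
By total probability, P(X < 12.2) = 0.46·0.577086 + 0.54·0.80769 = 0.701612.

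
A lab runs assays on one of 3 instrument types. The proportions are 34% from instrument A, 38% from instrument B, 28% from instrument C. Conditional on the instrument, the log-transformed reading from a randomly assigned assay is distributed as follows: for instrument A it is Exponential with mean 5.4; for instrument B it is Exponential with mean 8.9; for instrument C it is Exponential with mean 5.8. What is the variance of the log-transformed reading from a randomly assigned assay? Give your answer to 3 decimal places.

Per component, A: μ=5.4, E[X²]=58.32; B: μ=8.9, E[X²]=158.42; C: μ=5.8, E[X²]=67.28.
E[X] = 0.34·5.4 + 0.38·8.9 + 0.28·5.8 = 6.842.
E[X²] = 0.34·58.32 + 0.38·158.42 + 0.28·67.28 = 98.8668.
Var(X) = E[X²] − (E[X])² = 98.8668 − 46.813 = 52.0538.

52.054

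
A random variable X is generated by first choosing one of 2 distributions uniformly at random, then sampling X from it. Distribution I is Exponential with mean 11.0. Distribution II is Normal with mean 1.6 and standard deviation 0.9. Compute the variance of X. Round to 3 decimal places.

Per component, I: μ=11, E[X²]=242; II: μ=1.6, E[X²]=3.37.
E[X] = 0.5·11 + 0.5·1.6 = 6.3.
E[X²] = 0.5·242 + 0.5·3.37 = 122.685.
Var(X) = E[X²] − (E[X])² = 122.685 − 39.69 = 82.995.

82.995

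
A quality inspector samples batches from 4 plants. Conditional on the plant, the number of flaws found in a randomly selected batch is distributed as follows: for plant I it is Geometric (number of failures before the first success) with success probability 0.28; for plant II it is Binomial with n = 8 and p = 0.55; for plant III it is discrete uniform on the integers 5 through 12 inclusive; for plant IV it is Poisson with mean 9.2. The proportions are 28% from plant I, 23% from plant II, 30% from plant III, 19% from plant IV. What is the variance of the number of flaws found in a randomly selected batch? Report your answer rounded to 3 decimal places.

14.050

Per component, I: μ=2.57143, E[X²]=15.7959; II: μ=4.4, E[X²]=21.34; III: μ=8.5, E[X²]=77.5; IV: μ=9.2, E[X²]=93.84.
E[X] = 0.28·2.57143 + 0.23·4.4 + 0.3·8.5 + 0.19·9.2 = 6.03.
E[X²] = 0.28·15.7959 + 0.23·21.34 + 0.3·77.5 + 0.19·93.84 = 50.4107.
Var(X) = E[X²] − (E[X])² = 50.4107 − 36.3609 = 14.0498.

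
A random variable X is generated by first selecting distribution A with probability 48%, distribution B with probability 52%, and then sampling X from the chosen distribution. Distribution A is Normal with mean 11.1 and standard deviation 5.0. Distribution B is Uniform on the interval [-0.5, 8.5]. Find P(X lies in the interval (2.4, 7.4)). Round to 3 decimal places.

0.379

Conditional on each component, P(2.4 < X < 7.4): A: 0.18872; B: 0.555556.
By total probability, P(2.4 < X < 7.4) = 0.48·0.18872 + 0.52·0.555556 = 0.379475.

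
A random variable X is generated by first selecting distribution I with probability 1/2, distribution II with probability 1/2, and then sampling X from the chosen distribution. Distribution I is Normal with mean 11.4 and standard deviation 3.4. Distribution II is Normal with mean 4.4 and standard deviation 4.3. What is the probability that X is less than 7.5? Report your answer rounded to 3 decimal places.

0.445

Conditional on each component, P(X < 7.5): I: 0.125679; II: 0.764524.
By total probability, P(X < 7.5) = 0.5·0.125679 + 0.5·0.764524 = 0.445101.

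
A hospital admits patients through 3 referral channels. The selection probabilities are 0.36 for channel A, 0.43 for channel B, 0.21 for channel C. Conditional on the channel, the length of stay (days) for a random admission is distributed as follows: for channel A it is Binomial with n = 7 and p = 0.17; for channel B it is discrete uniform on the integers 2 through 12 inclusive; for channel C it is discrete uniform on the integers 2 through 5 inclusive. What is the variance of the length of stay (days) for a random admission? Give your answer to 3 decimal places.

Per component, A: μ=1.19, E[X²]=2.4038; B: μ=7, E[X²]=59; C: μ=3.5, E[X²]=13.5.
E[X] = 0.36·1.19 + 0.43·7 + 0.21·3.5 = 4.1734.
E[X²] = 0.36·2.4038 + 0.43·59 + 0.21·13.5 = 29.0704.
Var(X) = E[X²] − (E[X])² = 29.0704 − 17.4173 = 11.6531.

11.653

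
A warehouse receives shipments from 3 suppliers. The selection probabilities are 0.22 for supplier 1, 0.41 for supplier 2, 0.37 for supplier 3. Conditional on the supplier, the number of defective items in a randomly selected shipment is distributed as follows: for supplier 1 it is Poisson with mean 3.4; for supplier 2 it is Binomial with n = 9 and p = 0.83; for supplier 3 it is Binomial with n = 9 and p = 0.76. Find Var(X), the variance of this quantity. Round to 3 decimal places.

Per component, 1: μ=3.4, E[X²]=14.96; 2: μ=7.47, E[X²]=57.0708; 3: μ=6.84, E[X²]=48.4272.
E[X] = 0.22·3.4 + 0.41·7.47 + 0.37·6.84 = 6.3415.
E[X²] = 0.22·14.96 + 0.41·57.0708 + 0.37·48.4272 = 44.6083.
Var(X) = E[X²] − (E[X])² = 44.6083 − 40.2146 = 4.39367.

4.394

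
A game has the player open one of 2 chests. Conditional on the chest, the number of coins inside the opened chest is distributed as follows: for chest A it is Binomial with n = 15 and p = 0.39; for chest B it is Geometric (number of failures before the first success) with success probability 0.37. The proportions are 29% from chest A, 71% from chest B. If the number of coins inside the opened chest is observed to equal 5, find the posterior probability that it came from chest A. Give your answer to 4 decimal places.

Likelihoods P(X=5 | ·): A: 0.193275; B: 0.0367202.
Posterior ∝ prior × likelihood. Numerator for A: 0.29·0.193275 = 0.0560499.
Normalizing constant: 0.29·0.193275 + 0.71·0.0367202 = 0.0821212.
P(A | observation) = 0.0560499 / 0.0821212 = 0.682526.

0.6825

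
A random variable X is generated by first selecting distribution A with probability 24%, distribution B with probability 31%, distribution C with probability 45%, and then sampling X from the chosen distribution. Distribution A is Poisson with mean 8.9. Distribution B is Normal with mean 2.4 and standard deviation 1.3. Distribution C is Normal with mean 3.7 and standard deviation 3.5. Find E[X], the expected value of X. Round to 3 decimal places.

Component means — A: 8.9; B: 2.4; C: 3.7.
E[X] = 0.24·8.9 + 0.31·2.4 + 0.45·3.7 = 4.545.

4.545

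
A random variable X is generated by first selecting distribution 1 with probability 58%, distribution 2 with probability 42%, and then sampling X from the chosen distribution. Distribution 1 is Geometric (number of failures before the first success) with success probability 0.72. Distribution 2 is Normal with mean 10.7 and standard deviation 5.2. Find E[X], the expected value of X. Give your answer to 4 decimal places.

4.7196

Component means — 1: 0.388889; 2: 10.7.
E[X] = 0.58·0.388889 + 0.42·10.7 = 4.71956.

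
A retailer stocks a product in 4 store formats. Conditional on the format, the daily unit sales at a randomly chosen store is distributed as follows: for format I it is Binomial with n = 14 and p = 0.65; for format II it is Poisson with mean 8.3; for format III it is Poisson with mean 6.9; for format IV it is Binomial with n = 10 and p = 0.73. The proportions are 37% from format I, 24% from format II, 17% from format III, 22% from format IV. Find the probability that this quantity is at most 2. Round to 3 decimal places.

0.008

Conditional on each format, P(X ≤ 2): I: 0.000141099; II: 0.0108714; III: 0.0319518; IV: 0.000735006.
By total probability, P(X ≤ 2) = 0.37·0.000141099 + 0.24·0.0108714 + 0.17·0.0319518 + 0.22·0.000735006 = 0.00825485.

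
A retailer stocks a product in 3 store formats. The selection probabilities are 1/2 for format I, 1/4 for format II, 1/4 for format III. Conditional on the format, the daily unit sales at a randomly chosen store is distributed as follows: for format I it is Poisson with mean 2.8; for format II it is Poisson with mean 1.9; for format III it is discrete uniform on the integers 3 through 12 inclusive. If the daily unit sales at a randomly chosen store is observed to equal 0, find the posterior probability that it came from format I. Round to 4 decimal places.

0.4485

Likelihoods P(X=0 | ·): I: 0.0608101; II: 0.149569; III: 0.
Posterior ∝ prior × likelihood. Numerator for I: 0.5·0.0608101 = 0.030405.
Normalizing constant: 0.5·0.0608101 + 0.25·0.149569 + 0.25·0 = 0.0677972.
P(I | observation) = 0.030405 / 0.0677972 = 0.44847.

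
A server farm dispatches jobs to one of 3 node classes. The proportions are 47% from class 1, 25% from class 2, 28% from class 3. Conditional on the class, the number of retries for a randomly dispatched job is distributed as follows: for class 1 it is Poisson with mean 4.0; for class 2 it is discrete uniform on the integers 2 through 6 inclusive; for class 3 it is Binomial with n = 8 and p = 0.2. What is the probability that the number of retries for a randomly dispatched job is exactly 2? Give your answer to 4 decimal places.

Conditional on each class, P(X = 2): 1: 0.146525; 2: 0.2; 3: 0.293601.
By total probability, P(X = 2) = 0.47·0.146525 + 0.25·0.2 + 0.28·0.293601 = 0.201075.

0.2011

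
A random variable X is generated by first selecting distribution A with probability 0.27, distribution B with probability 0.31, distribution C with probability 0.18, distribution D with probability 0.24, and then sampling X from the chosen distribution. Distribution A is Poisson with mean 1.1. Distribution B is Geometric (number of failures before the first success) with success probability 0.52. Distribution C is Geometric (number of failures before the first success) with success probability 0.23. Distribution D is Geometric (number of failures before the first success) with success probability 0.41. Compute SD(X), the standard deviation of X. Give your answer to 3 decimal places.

Per component, A: μ=1.1, E[X²]=2.31; B: μ=0.923077, E[X²]=2.62722; C: μ=3.34783, E[X²]=25.7637; D: μ=1.43902, E[X²]=5.58061.
E[X] = 0.27·1.1 + 0.31·0.923077 + 0.18·3.34783 + 0.24·1.43902 = 1.53113.
E[X²] = 0.27·2.31 + 0.31·2.62722 + 0.18·25.7637 + 0.24·5.58061 = 7.41495.
Var(X) = E[X²] − (E[X])² = 7.41495 − 2.34435 = 5.0706.
SD(X) = √5.0706 = 2.2518.

2.252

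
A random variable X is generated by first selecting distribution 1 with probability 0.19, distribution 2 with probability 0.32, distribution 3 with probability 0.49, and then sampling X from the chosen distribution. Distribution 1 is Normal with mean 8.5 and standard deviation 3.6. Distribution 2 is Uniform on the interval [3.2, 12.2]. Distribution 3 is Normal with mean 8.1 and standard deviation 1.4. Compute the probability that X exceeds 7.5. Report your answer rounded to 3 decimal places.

Conditional on each component, P(X > 7.5): 1: 0.609409; 2: 0.522222; 3: 0.665882.
By total probability, P(X > 7.5) = 0.19·0.609409 + 0.32·0.522222 + 0.49·0.665882 = 0.609181.

0.609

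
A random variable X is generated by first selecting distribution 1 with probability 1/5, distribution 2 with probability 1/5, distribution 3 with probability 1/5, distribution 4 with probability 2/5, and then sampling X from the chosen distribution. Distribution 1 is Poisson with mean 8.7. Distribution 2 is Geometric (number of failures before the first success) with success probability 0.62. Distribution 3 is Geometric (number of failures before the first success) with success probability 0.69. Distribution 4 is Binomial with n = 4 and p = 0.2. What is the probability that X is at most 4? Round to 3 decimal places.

Conditional on each component, P(X ≤ 4): 1: 0.0659685; 2: 0.992076; 3: 0.997137; 4: 1.
By total probability, P(X ≤ 4) = 0.2·0.0659685 + 0.2·0.992076 + 0.2·0.997137 + 0.4·1 = 0.811036.

0.811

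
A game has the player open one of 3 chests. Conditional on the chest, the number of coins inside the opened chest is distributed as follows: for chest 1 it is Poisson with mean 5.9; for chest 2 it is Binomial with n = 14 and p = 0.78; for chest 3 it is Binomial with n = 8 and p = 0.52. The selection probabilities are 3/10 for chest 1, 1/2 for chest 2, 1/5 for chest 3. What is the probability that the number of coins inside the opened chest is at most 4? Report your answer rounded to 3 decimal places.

Conditional on each chest, P(X ≤ 4): 1: 0.298665; 2: 0.000109247; 3: 0.592166.
By total probability, P(X ≤ 4) = 0.3·0.298665 + 0.5·0.000109247 + 0.2·0.592166 = 0.208087.

0.208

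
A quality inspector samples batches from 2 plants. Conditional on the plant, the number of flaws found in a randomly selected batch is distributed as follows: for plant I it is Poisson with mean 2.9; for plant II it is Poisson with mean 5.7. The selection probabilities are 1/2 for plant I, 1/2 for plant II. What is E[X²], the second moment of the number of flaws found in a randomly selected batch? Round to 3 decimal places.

For each component E[X²] = Var + (mean)², giving I: 11.31; II: 38.19.
Overall E[X²] = 0.5·11.31 + 0.5·38.19 = 24.75.

24.750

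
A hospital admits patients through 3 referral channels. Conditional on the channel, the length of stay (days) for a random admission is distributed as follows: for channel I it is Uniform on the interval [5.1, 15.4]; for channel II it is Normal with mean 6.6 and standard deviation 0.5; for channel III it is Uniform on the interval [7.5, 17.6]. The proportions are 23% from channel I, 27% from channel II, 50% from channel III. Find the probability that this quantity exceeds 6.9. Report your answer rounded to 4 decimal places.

0.7639

Conditional on each channel, P(X > 6.9): I: 0.825243; II: 0.274253; III: 1.
By total probability, P(X > 6.9) = 0.23·0.825243 + 0.27·0.274253 + 0.5·1 = 0.763854.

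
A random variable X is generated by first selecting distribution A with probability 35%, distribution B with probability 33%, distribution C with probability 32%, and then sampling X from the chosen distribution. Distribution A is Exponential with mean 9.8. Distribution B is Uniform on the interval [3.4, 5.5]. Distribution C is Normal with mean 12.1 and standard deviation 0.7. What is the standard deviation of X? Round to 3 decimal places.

6.631

Per component, A: μ=9.8, E[X²]=192.08; B: μ=4.45, E[X²]=20.17; C: μ=12.1, E[X²]=146.9.
E[X] = 0.35·9.8 + 0.33·4.45 + 0.32·12.1 = 8.7705.
E[X²] = 0.35·192.08 + 0.33·20.17 + 0.32·146.9 = 120.892.
Var(X) = E[X²] − (E[X])² = 120.892 − 76.9217 = 43.9704.
SD(X) = √43.9704 = 6.63102.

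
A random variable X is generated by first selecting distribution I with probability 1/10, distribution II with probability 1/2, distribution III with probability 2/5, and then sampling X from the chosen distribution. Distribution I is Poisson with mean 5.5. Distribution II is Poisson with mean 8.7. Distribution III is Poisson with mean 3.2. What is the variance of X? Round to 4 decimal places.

12.9536

Per component, I: μ=5.5, E[X²]=35.75; II: μ=8.7, E[X²]=84.39; III: μ=3.2, E[X²]=13.44.
E[X] = 0.1·5.5 + 0.5·8.7 + 0.4·3.2 = 6.18.
E[X²] = 0.1·35.75 + 0.5·84.39 + 0.4·13.44 = 51.146.
Var(X) = E[X²] − (E[X])² = 51.146 − 38.1924 = 12.9536.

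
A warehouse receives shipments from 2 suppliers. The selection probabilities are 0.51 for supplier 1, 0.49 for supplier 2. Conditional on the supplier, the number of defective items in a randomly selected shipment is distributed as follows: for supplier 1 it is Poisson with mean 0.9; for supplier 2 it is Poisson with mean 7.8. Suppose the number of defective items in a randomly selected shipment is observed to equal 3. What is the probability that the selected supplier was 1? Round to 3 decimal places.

0.613

Likelihoods P(X=3 | ·): 1: 0.0493982; 2: 0.0324068.
Posterior ∝ prior × likelihood. Numerator for 1: 0.51·0.0493982 = 0.0251931.
Normalizing constant: 0.51·0.0493982 + 0.49·0.0324068 = 0.0410724.
P(1 | observation) = 0.0251931 / 0.0410724 = 0.613382.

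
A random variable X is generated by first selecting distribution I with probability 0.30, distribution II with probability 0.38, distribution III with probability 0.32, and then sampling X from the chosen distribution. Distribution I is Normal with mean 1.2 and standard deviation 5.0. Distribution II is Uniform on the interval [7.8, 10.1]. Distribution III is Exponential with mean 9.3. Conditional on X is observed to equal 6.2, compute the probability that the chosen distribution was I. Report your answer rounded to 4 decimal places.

0.4511

Likelihoods f(6.2 | ·): I: 0.0483941; II: 0; III: 0.0552061.
Posterior ∝ prior × likelihood. Numerator for I: 0.3·0.0483941 = 0.0145182.
Normalizing constant: 0.3·0.0483941 + 0.38·0 + 0.32·0.0552061 = 0.0321842.
P(I | observation) = 0.0145182 / 0.0321842 = 0.451098.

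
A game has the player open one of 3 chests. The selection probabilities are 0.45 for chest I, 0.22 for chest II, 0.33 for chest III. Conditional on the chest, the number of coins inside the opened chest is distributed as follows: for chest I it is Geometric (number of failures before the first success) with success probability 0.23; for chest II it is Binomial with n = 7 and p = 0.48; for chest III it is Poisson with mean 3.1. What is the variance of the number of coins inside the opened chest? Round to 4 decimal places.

7.9715

Per component, I: μ=3.34783, E[X²]=25.7637; II: μ=3.36, E[X²]=13.0368; III: μ=3.1, E[X²]=12.71.
E[X] = 0.45·3.34783 + 0.22·3.36 + 0.33·3.1 = 3.26872.
E[X²] = 0.45·25.7637 + 0.22·13.0368 + 0.33·12.71 = 18.6561.
Var(X) = E[X²] − (E[X])² = 18.6561 − 10.6845 = 7.97152.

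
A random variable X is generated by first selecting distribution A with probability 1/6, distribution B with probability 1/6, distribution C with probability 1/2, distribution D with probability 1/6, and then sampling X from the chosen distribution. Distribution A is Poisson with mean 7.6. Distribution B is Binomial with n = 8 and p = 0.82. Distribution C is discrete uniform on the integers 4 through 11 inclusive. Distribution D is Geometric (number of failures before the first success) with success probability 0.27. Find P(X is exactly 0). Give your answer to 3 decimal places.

0.045

Conditional on each component, P(X = 0): A: 0.000500451; B: 1.102e-06; C: 0; D: 0.27.
By total probability, P(X = 0) = 0.166667·0.000500451 + 0.166667·1.102e-06 + 0.5·0 + 0.166667·0.27 = 0.0450836.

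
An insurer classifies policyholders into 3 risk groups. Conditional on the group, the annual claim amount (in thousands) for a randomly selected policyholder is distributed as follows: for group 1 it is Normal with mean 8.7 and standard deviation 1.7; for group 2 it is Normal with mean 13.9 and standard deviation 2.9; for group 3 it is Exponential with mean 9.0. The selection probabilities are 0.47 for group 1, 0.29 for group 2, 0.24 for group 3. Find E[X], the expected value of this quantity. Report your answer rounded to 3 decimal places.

10.280

Component means — 1: 8.7; 2: 13.9; 3: 9.
E[X] = 0.47·8.7 + 0.29·13.9 + 0.24·9 = 10.28.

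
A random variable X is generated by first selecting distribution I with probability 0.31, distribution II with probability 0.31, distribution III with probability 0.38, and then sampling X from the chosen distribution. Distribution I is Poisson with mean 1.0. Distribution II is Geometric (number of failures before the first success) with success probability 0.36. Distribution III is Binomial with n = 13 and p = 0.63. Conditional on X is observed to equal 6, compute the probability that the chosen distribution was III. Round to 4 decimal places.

Likelihoods P(X=6 | ·): I: 0.000510944; II: 0.024739; III: 0.101853.
Posterior ∝ prior × likelihood. Numerator for III: 0.38·0.101853 = 0.038704.
Normalizing constant: 0.31·0.000510944 + 0.31·0.024739 + 0.38·0.101853 = 0.0465315.
P(III | observation) = 0.038704 / 0.0465315 = 0.831781.

0.8318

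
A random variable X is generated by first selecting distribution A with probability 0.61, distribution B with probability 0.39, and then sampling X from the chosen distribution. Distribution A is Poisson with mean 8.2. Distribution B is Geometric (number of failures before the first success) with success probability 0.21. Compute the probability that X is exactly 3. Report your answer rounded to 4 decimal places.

0.0558

Conditional on each component, P(X = 3): A: 0.0252392; B: 0.103538.
By total probability, P(X = 3) = 0.61·0.0252392 + 0.39·0.103538 = 0.0557758.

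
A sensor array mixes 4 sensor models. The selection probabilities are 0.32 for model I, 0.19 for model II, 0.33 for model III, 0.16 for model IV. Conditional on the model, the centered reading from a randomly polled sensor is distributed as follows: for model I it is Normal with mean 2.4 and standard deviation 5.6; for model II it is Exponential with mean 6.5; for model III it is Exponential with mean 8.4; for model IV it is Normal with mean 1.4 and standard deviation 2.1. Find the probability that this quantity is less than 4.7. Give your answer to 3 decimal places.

0.601

Conditional on each model, P(X < 4.7): I: 0.659359; II: 0.514743; III: 0.428519; IV: 0.941958.
By total probability, P(X < 4.7) = 0.32·0.659359 + 0.19·0.514743 + 0.33·0.428519 + 0.16·0.941958 = 0.600921.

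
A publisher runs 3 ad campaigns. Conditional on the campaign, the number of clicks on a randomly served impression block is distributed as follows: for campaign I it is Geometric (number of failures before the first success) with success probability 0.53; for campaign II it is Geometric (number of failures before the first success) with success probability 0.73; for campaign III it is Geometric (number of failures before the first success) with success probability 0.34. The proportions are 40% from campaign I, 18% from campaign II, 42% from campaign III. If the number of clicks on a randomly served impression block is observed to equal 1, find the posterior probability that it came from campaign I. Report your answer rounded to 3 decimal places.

0.434

Likelihoods P(X=1 | ·): I: 0.2491; II: 0.1971; III: 0.2244.
Posterior ∝ prior × likelihood. Numerator for I: 0.4·0.2491 = 0.09964.
Normalizing constant: 0.4·0.2491 + 0.18·0.1971 + 0.42·0.2244 = 0.229366.
P(I | observation) = 0.09964 / 0.229366 = 0.434415.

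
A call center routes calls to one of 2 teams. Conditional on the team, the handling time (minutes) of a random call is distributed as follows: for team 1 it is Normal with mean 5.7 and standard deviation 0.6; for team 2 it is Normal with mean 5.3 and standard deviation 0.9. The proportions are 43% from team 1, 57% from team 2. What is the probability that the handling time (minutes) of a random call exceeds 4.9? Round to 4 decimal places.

Conditional on each team, P(X > 4.9): 1: 0.908789; 2: 0.671639.
By total probability, P(X > 4.9) = 0.43·0.908789 + 0.57·0.671639 = 0.773614.

0.7736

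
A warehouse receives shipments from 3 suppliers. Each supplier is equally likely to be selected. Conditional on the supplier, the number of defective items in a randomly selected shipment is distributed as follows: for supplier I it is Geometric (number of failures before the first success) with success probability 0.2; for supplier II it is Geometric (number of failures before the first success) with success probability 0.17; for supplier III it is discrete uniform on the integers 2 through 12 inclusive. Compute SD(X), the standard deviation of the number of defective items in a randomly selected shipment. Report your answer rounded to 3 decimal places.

4.600

Per component, I: μ=4, E[X²]=36; II: μ=4.88235, E[X²]=52.5571; III: μ=7, E[X²]=59.
E[X] = 0.333333·4 + 0.333333·4.88235 + 0.333333·7 = 5.29412.
E[X²] = 0.333333·36 + 0.333333·52.5571 + 0.333333·59 = 49.1857.
Var(X) = E[X²] − (E[X])² = 49.1857 − 28.0277 = 21.158.
SD(X) = √21.158 = 4.59978.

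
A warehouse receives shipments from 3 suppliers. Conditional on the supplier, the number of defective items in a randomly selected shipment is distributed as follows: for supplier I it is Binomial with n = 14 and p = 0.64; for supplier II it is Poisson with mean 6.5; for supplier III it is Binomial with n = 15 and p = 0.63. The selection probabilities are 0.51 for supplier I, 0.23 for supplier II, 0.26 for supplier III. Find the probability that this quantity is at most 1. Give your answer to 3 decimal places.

0.003

Conditional on each supplier, P(X ≤ 1): I: 1.58982e-05; II: 0.0112758; III: 8.84984e-06.
By total probability, P(X ≤ 1) = 0.51·1.58982e-05 + 0.23·0.0112758 + 0.26·8.84984e-06 = 0.00260384.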